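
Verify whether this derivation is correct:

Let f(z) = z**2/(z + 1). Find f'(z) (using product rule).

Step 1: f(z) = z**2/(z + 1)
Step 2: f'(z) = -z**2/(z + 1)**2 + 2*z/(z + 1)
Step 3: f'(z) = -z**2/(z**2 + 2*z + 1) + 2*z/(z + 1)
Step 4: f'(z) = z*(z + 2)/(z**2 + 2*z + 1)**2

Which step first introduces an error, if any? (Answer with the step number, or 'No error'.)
Step 4

Step 4 is incorrect due to a wrong exponent.
The step shows: z*(z + 2)/(z**2 + 2*z + 1)**2
The correct value should be: z*(z + 2)/(z**2 + 2*z + 1)

Explanation: The exponent -1 on z**2 + 2*z + 1 was incorrectly written as -2: the term z*(z + 2)/(z**2 + 2*z + 1) was incorrectly written as z*(z + 2)/(z**2 + 2*z + 1)**2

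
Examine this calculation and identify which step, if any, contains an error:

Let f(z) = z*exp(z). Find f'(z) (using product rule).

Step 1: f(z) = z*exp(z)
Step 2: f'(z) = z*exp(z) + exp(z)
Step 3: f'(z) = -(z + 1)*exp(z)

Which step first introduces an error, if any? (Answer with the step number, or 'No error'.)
Step 3

Step 3 is incorrect due to a sign flip.
The step shows: -(z + 1)*exp(z)
The correct value should be: (z + 1)*exp(z)

Explanation: The sign of the whole expression was flipped: the term (z + 1)*exp(z) was incorrectly written as -(z + 1)*exp(z)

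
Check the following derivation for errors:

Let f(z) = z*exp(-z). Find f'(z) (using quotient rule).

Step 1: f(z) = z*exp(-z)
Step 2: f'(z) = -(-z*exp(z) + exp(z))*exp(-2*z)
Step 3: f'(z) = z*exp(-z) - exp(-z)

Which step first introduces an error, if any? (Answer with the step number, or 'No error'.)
Step 2

Step 2 is incorrect due to a sign flip.
The step shows: -(-z*exp(z) + exp(z))*exp(-2*z)
The correct value should be: (-z*exp(z) + exp(z))*exp(-2*z)

Explanation: The sign of the whole expression was flipped: the term (-z*exp(z) + exp(z))*exp(-2*z) was incorrectly written as -(-z*exp(z) + exp(z))*exp(-2*z)
The later steps are derived from this incorrect expression, so the error originates in Step 2.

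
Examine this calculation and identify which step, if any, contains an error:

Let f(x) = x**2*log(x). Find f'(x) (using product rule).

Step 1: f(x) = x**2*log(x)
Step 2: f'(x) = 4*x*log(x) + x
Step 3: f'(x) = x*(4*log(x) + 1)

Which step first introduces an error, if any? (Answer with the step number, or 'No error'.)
Step 2

Step 2 is incorrect due to a wrong coefficient.
The step shows: 4*x*log(x) + x
The correct value should be: 2*x*log(x) + x

Explanation: The coefficient 2 was incorrectly written as 4: the term 2*x*log(x) was incorrectly written as 4*x*log(x)
The later steps are derived from this incorrect expression, so the error originates in Step 2.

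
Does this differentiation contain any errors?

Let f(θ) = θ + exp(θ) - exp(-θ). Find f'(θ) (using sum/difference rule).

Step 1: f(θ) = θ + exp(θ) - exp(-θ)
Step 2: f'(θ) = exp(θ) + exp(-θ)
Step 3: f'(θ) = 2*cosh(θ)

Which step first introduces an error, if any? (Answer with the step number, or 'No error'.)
Step 2

Step 2 is incorrect due to a dropped term.
The step shows: exp(θ) + exp(-θ)
The correct value should be: exp(θ) + 1 + exp(-θ)

Explanation: A term was dropped: the term 1 was incorrectly omitted
The later steps are derived from this incorrect expression, so the error originates in Step 2.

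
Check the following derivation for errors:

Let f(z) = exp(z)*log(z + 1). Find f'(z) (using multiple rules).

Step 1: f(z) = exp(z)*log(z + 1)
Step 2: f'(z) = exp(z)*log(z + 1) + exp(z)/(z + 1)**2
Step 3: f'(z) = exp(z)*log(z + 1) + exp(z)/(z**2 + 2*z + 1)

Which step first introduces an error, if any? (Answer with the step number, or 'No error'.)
Step 2

Step 2 is incorrect due to a wrong exponent.
The step shows: exp(z)*log(z + 1) + exp(z)/(z + 1)**2
The correct value should be: exp(z)*log(z + 1) + exp(z)/(z + 1)

Explanation: The exponent -1 on z + 1 was incorrectly written as -2: the term exp(z)/(z + 1) was incorrectly written as exp(z)/(z + 1)**2
The later steps are derived from this incorrect expression, so the error originates in Step 2.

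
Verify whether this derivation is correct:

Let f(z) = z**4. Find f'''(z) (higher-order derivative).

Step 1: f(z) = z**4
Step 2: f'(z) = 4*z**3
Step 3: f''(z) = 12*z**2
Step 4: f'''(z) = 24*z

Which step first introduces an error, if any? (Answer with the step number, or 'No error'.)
No error

All steps in this derivation are correct.
The final answer f'''(z) = 24*z is valid.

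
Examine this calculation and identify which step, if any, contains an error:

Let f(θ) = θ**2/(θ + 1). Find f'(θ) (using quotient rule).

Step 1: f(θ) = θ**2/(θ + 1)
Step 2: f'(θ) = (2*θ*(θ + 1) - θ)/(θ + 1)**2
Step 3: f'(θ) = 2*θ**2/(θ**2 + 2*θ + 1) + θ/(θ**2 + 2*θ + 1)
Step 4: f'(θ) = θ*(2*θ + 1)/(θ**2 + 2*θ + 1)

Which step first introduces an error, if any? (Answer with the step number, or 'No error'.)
Step 2

Step 2 is incorrect due to a wrong exponent.
The step shows: (2*θ*(θ + 1) - θ)/(θ + 1)**2
The correct value should be: (-θ**2 + 2*θ*(θ + 1))/(θ + 1)**2

Explanation: The exponent 2 on θ was incorrectly written as 1: the term (-θ**2 + 2*θ*(θ + 1))/(θ + 1)**2 was incorrectly written as (2*θ*(θ + 1) - θ)/(θ + 1)**2
The later steps are derived from this incorrect expression, so the error originates in Step 2.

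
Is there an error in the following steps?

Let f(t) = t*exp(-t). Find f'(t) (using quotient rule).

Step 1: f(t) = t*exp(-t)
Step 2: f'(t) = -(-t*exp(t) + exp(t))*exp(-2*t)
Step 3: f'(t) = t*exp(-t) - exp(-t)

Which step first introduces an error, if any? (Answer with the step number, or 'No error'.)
Step 2

Step 2 is incorrect due to a sign flip.
The step shows: -(-t*exp(t) + exp(t))*exp(-2*t)
The correct value should be: (-t*exp(t) + exp(t))*exp(-2*t)

Explanation: The sign of the whole expression was flipped: the term (-t*exp(t) + exp(t))*exp(-2*t) was incorrectly written as -(-t*exp(t) + exp(t))*exp(-2*t)
The later steps are derived from this incorrect expression, so the error originates in Step 2.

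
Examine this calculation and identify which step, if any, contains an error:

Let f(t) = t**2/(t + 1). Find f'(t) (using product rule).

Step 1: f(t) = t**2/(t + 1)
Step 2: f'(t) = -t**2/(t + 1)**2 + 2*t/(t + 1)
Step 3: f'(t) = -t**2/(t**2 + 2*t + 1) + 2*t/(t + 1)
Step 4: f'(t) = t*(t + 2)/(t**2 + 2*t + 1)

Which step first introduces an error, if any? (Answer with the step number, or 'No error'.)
No error

All steps in this derivation are correct.
The final answer f'(t) = t*(t + 2)/(t**2 + 2*t + 1) is valid.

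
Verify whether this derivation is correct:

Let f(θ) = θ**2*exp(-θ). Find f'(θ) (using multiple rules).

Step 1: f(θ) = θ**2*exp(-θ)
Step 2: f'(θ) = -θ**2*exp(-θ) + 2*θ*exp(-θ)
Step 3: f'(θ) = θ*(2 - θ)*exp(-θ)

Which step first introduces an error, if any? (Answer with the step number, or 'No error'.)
No error

All steps in this derivation are correct.
The final answer f'(θ) = θ*(2 - θ)*exp(-θ) is valid.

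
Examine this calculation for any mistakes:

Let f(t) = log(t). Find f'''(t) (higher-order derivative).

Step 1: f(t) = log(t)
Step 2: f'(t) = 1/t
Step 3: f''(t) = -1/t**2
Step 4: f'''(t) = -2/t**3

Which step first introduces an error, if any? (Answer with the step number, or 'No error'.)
Step 4

Step 4 is incorrect due to a sign flip.
The step shows: -2/t**3
The correct value should be: 2/t**3

Explanation: The sign of the whole expression was flipped: the term 2/t**3 was incorrectly written as -2/t**3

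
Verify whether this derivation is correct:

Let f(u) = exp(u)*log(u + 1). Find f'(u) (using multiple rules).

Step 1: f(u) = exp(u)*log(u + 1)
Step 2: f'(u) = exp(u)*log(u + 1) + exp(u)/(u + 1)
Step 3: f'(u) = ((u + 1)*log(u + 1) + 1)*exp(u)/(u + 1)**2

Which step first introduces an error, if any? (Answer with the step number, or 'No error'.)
Step 3

Step 3 is incorrect due to a wrong exponent.
The step shows: ((u + 1)*log(u + 1) + 1)*exp(u)/(u + 1)**2
The correct value should be: ((u + 1)*log(u + 1) + 1)*exp(u)/(u + 1)

Explanation: The exponent -1 on u + 1 was incorrectly written as -2: the term ((u + 1)*log(u + 1) + 1)*exp(u)/(u + 1) was incorrectly written as ((u + 1)*log(u + 1) + 1)*exp(u)/(u + 1)**2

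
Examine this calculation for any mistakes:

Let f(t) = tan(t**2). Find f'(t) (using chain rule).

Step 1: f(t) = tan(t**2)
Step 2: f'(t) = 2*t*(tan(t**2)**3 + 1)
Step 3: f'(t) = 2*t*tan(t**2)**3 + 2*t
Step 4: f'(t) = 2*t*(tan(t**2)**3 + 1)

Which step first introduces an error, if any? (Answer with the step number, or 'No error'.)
Step 2

Step 2 is incorrect due to a wrong exponent.
The step shows: 2*t*(tan(t**2)**3 + 1)
The correct value should be: 2*t*(tan(t**2)**2 + 1)

Explanation: The exponent 2 on tan(t**2) was incorrectly written as 3: the term 2*t*(tan(t**2)**2 + 1) was incorrectly written as 2*t*(tan(t**2)**3 + 1)
The later steps are derived from this incorrect expression, so the error originates in Step 2.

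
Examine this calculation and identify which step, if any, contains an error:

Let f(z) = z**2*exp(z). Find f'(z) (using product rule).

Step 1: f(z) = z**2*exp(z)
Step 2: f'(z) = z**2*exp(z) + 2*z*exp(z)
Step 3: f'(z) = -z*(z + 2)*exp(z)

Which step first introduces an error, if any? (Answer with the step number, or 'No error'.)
Step 3

Step 3 is incorrect due to a sign flip.
The step shows: -z*(z + 2)*exp(z)
The correct value should be: z*(z + 2)*exp(z)

Explanation: The sign of the whole expression was flipped: the term z*(z + 2)*exp(z) was incorrectly written as -z*(z + 2)*exp(z)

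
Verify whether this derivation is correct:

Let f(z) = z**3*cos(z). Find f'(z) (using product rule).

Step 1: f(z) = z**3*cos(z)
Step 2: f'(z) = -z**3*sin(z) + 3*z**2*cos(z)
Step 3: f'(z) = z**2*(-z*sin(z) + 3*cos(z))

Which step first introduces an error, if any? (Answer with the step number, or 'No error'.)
No error

All steps in this derivation are correct.
The final answer f'(z) = z**2*(-z*sin(z) + 3*cos(z)) is valid.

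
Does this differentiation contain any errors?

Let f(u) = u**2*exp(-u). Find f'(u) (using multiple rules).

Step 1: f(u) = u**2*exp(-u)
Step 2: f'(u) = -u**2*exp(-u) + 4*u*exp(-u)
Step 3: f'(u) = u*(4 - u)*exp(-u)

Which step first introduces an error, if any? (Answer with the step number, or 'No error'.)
Step 2

Step 2 is incorrect due to a wrong coefficient.
The step shows: -u**2*exp(-u) + 4*u*exp(-u)
The correct value should be: -u**2*exp(-u) + 2*u*exp(-u)

Explanation: The coefficient 2 was incorrectly written as 4: the term 2*u*exp(-u) was incorrectly written as 4*u*exp(-u)
The later steps are derived from this incorrect expression, so the error originates in Step 2.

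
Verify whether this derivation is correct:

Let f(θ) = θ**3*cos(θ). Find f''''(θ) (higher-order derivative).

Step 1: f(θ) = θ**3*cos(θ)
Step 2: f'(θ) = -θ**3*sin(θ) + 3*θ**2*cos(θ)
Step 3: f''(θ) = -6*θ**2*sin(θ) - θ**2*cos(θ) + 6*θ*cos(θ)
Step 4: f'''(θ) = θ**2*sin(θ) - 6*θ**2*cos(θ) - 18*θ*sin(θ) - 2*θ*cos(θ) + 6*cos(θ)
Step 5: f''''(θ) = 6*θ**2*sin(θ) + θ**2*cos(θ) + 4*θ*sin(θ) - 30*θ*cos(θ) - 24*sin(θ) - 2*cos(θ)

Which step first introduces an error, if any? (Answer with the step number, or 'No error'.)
Step 3

Step 3 is incorrect due to a wrong exponent.
The step shows: -6*θ**2*sin(θ) - θ**2*cos(θ) + 6*θ*cos(θ)
The correct value should be: -θ**3*cos(θ) - 6*θ**2*sin(θ) + 6*θ*cos(θ)

Explanation: The exponent 3 on θ was incorrectly written as 2: the term -θ**3*cos(θ) was incorrectly written as -θ**2*cos(θ)
The later steps are derived from this incorrect expression, so the error originates in Step 3.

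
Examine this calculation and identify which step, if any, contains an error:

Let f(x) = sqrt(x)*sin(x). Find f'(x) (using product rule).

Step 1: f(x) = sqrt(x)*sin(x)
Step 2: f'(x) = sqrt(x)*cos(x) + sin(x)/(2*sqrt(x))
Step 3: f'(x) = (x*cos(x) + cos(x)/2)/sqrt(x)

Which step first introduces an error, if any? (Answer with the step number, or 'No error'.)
Step 3

Step 3 is incorrect due to a wrong trig function.
The step shows: (x*cos(x) + cos(x)/2)/sqrt(x)
The correct value should be: (x*cos(x) + sin(x)/2)/sqrt(x)

Explanation: sin(x) was incorrectly written as cos(x): the term (x*cos(x) + sin(x)/2)/sqrt(x) was incorrectly written as (x*cos(x) + cos(x)/2)/sqrt(x)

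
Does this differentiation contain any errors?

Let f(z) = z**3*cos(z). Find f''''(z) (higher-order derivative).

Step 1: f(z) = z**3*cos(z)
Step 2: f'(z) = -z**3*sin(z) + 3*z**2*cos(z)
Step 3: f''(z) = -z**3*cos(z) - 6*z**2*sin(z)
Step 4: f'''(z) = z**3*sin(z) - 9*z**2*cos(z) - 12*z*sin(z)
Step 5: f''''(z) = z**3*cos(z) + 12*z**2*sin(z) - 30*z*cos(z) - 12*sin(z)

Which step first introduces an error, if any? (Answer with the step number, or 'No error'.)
Step 3

Step 3 is incorrect due to a dropped term.
The step shows: -z**3*cos(z) - 6*z**2*sin(z)
The correct value should be: -z**3*cos(z) - 6*z**2*sin(z) + 6*z*cos(z)

Explanation: A term was dropped: the term 6*z*cos(z) was incorrectly omitted
The later steps are derived from this incorrect expression, so the error originates in Step 3.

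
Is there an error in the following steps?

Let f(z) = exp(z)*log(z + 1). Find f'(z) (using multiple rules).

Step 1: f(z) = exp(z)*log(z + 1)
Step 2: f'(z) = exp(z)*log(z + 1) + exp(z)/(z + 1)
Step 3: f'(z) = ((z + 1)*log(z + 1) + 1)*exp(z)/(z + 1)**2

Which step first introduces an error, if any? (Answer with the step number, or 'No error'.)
Step 3

Step 3 is incorrect due to a wrong exponent.
The step shows: ((z + 1)*log(z + 1) + 1)*exp(z)/(z + 1)**2
The correct value should be: ((z + 1)*log(z + 1) + 1)*exp(z)/(z + 1)

Explanation: The exponent -1 on z + 1 was incorrectly written as -2: the term ((z + 1)*log(z + 1) + 1)*exp(z)/(z + 1) was incorrectly written as ((z + 1)*log(z + 1) + 1)*exp(z)/(z + 1)**2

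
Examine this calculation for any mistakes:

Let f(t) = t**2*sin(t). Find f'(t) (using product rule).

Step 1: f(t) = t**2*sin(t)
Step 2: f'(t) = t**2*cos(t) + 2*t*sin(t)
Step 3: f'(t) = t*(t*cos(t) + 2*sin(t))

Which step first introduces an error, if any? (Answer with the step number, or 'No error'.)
No error

All steps in this derivation are correct.
The final answer f'(t) = t*(t*cos(t) + 2*sin(t)) is valid.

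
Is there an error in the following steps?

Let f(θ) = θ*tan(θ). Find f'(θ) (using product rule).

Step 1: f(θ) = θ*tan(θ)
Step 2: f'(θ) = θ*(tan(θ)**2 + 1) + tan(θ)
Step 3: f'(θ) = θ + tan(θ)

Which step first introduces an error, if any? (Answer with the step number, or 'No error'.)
Step 3

Step 3 is incorrect due to a dropped term.
The step shows: θ + tan(θ)
The correct value should be: θ*tan(θ)**2 + θ + tan(θ)

Explanation: A term was dropped: the term θ*tan(θ)**2 was incorrectly omitted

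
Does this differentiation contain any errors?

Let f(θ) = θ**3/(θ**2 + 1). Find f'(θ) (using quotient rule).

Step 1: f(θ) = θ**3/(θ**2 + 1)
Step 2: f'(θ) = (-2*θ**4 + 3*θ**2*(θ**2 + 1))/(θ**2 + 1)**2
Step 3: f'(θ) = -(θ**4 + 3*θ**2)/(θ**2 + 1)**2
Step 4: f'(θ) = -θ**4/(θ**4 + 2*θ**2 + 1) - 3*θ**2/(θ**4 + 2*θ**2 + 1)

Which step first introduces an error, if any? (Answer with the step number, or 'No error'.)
Step 3

Step 3 is incorrect due to a sign flip.
The step shows: -(θ**4 + 3*θ**2)/(θ**2 + 1)**2
The correct value should be: (θ**4 + 3*θ**2)/(θ**2 + 1)**2

Explanation: The sign of the whole expression was flipped: the term (θ**4 + 3*θ**2)/(θ**2 + 1)**2 was incorrectly written as -(θ**4 + 3*θ**2)/(θ**2 + 1)**2
The later steps are derived from this incorrect expression, so the error originates in Step 3.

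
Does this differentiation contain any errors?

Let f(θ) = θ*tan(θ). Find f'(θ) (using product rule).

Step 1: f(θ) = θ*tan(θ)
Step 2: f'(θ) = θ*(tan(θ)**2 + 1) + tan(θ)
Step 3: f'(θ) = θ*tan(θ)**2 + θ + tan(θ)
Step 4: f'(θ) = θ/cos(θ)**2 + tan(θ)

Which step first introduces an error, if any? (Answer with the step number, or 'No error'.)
No error

All steps in this derivation are correct.
The final answer f'(θ) = θ/cos(θ)**2 + tan(θ) is valid.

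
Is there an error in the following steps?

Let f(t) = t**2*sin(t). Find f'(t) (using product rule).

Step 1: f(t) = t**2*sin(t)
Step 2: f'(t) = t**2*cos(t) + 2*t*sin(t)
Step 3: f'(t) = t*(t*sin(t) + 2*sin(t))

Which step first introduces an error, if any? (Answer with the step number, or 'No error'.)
Step 3

Step 3 is incorrect due to a wrong trig function.
The step shows: t*(t*sin(t) + 2*sin(t))
The correct value should be: t*(t*cos(t) + 2*sin(t))

Explanation: cos(t) was incorrectly written as sin(t): the term t*(t*cos(t) + 2*sin(t)) was incorrectly written as t*(t*sin(t) + 2*sin(t))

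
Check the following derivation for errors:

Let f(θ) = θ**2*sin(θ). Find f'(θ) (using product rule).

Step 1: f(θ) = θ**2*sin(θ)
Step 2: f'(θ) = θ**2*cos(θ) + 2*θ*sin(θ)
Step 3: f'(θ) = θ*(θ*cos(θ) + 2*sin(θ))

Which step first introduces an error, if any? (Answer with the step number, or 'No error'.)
No error

All steps in this derivation are correct.
The final answer f'(θ) = θ*(θ*cos(θ) + 2*sin(θ)) is valid.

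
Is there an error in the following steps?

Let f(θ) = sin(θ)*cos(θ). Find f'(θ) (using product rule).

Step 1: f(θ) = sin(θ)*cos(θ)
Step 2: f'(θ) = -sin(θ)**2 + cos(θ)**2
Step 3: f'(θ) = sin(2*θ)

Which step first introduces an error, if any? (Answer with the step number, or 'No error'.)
Step 3

Step 3 is incorrect due to a wrong trig function.
The step shows: sin(2*θ)
The correct value should be: cos(2*θ)

Explanation: cos(2*θ) was incorrectly written as sin(2*θ): the term cos(2*θ) was incorrectly written as sin(2*θ)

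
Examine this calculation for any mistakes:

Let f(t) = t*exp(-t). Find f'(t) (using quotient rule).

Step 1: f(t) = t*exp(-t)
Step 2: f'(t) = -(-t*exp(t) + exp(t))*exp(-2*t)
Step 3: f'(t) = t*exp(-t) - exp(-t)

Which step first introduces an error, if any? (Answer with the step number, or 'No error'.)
Step 2

Step 2 is incorrect due to a sign flip.
The step shows: -(-t*exp(t) + exp(t))*exp(-2*t)
The correct value should be: (-t*exp(t) + exp(t))*exp(-2*t)

Explanation: The sign of the whole expression was flipped: the term (-t*exp(t) + exp(t))*exp(-2*t) was incorrectly written as -(-t*exp(t) + exp(t))*exp(-2*t)
The later steps are derived from this incorrect expression, so the error originates in Step 2.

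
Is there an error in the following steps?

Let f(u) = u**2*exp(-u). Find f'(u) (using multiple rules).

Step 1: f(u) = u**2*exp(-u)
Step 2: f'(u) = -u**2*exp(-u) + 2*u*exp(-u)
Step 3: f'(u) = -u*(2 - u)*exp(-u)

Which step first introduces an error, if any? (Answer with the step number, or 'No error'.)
Step 3

Step 3 is incorrect due to a sign flip.
The step shows: -u*(2 - u)*exp(-u)
The correct value should be: u*(2 - u)*exp(-u)

Explanation: The sign of the whole expression was flipped: the term u*(2 - u)*exp(-u) was incorrectly written as -u*(2 - u)*exp(-u)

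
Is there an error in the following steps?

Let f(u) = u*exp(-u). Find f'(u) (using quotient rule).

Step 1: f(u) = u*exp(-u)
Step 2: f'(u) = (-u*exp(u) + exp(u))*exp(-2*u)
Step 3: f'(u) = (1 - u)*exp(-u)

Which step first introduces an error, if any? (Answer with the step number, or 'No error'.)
No error

All steps in this derivation are correct.
The final answer f'(u) = (1 - u)*exp(-u) is valid.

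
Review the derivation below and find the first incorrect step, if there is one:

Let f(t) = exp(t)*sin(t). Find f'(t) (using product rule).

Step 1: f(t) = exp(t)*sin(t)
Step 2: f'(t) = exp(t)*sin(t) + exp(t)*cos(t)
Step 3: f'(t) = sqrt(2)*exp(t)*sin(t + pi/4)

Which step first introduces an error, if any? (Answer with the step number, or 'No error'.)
No error

All steps in this derivation are correct.
The final answer f'(t) = sqrt(2)*exp(t)*sin(t + pi/4) is valid.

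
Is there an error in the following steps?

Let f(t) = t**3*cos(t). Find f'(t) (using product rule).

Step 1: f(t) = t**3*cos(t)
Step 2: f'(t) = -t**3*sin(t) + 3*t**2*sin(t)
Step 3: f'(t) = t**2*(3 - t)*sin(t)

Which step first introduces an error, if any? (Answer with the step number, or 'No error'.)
Step 2

Step 2 is incorrect due to a wrong trig function.
The step shows: -t**3*sin(t) + 3*t**2*sin(t)
The correct value should be: -t**3*sin(t) + 3*t**2*cos(t)

Explanation: cos(t) was incorrectly written as sin(t): the term 3*t**2*cos(t) was incorrectly written as 3*t**2*sin(t)
The later steps are derived from this incorrect expression, so the error originates in Step 2.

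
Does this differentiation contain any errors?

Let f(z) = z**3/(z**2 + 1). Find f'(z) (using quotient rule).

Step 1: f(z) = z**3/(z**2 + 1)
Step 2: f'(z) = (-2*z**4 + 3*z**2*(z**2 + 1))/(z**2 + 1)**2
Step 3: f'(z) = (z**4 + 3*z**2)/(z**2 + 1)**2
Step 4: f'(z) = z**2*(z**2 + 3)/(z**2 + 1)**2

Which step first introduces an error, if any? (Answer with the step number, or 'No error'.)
No error

All steps in this derivation are correct.
The final answer f'(z) = z**2*(z**2 + 3)/(z**2 + 1)**2 is valid.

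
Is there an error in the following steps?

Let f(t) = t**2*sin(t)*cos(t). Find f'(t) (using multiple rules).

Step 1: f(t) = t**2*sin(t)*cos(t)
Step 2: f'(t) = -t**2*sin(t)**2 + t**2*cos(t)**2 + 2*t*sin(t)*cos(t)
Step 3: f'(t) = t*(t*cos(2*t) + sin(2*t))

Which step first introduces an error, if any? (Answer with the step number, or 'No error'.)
No error

All steps in this derivation are correct.
The final answer f'(t) = t*(t*cos(2*t) + sin(2*t)) is valid.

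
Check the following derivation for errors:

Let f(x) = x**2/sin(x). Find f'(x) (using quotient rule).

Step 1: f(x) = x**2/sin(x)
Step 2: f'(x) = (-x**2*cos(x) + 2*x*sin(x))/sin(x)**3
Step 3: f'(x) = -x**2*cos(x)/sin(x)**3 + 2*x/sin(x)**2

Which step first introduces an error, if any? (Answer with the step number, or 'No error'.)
Step 2

Step 2 is incorrect due to a wrong exponent.
The step shows: (-x**2*cos(x) + 2*x*sin(x))/sin(x)**3
The correct value should be: (-x**2*cos(x) + 2*x*sin(x))/sin(x)**2

Explanation: The exponent -2 on sin(x) was incorrectly written as -3: the term (-x**2*cos(x) + 2*x*sin(x))/sin(x)**2 was incorrectly written as (-x**2*cos(x) + 2*x*sin(x))/sin(x)**3
The later steps are derived from this incorrect expression, so the error originates in Step 2.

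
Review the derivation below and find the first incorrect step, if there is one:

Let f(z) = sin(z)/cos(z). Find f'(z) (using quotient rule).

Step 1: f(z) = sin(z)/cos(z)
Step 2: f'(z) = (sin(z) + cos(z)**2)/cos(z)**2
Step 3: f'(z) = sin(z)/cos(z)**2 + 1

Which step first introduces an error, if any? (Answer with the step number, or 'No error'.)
Step 2

Step 2 is incorrect due to a wrong exponent.
The step shows: (sin(z) + cos(z)**2)/cos(z)**2
The correct value should be: (sin(z)**2 + cos(z)**2)/cos(z)**2

Explanation: The exponent 2 on sin(z) was incorrectly written as 1: the term (sin(z)**2 + cos(z)**2)/cos(z)**2 was incorrectly written as (sin(z) + cos(z)**2)/cos(z)**2
The later steps are derived from this incorrect expression, so the error originates in Step 2.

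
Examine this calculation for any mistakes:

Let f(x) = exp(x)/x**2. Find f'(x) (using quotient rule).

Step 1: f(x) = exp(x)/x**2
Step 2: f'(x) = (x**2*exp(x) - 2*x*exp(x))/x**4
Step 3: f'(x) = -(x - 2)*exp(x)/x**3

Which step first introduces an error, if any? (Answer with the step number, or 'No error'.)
Step 3

Step 3 is incorrect due to a sign flip.
The step shows: -(x - 2)*exp(x)/x**3
The correct value should be: (x - 2)*exp(x)/x**3

Explanation: The sign of the whole expression was flipped: the term (x - 2)*exp(x)/x**3 was incorrectly written as -(x - 2)*exp(x)/x**3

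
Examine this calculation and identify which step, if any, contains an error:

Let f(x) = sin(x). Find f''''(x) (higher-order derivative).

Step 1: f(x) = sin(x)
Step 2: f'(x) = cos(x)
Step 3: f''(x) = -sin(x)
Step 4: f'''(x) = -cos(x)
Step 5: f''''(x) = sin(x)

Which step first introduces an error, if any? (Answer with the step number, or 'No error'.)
No error

All steps in this derivation are correct.
The final answer f''''(x) = sin(x) is valid.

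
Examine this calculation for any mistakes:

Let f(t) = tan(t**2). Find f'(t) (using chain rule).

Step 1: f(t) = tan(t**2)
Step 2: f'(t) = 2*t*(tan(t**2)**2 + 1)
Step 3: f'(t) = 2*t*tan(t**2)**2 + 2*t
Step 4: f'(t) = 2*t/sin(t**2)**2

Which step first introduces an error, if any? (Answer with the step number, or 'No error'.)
Step 4

Step 4 is incorrect due to a wrong trig function.
The step shows: 2*t/sin(t**2)**2
The correct value should be: 2*t/cos(t**2)**2

Explanation: cos(t**2) was incorrectly written as sin(t**2): the term 2*t/cos(t**2)**2 was incorrectly written as 2*t/sin(t**2)**2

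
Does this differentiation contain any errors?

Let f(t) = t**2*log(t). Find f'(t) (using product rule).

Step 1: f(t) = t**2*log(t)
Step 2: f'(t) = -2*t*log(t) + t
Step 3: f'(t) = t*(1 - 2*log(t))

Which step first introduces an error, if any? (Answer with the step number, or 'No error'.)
Step 2

Step 2 is incorrect due to a sign flip.
The step shows: -2*t*log(t) + t
The correct value should be: 2*t*log(t) + t

Explanation: The sign of one term was flipped: the term 2*t*log(t) was incorrectly written as -2*t*log(t)
The later steps are derived from this incorrect expression, so the error originates in Step 2.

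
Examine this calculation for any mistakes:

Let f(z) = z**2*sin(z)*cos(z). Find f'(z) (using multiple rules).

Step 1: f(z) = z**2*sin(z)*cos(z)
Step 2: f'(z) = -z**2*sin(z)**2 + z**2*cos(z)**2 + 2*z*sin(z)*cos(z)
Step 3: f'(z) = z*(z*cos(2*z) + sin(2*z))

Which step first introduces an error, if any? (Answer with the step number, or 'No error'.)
No error

All steps in this derivation are correct.
The final answer f'(z) = z*(z*cos(2*z) + sin(2*z)) is valid.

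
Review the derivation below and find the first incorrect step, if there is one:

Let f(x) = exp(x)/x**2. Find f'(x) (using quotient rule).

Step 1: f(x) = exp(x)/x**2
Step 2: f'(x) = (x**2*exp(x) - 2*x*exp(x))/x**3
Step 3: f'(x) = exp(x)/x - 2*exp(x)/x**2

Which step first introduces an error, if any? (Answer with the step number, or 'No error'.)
Step 2

Step 2 is incorrect due to a wrong exponent.
The step shows: (x**2*exp(x) - 2*x*exp(x))/x**3
The correct value should be: (x**2*exp(x) - 2*x*exp(x))/x**4

Explanation: The exponent -4 on x was incorrectly written as -3: the term (x**2*exp(x) - 2*x*exp(x))/x**4 was incorrectly written as (x**2*exp(x) - 2*x*exp(x))/x**3
The later steps are derived from this incorrect expression, so the error originates in Step 2.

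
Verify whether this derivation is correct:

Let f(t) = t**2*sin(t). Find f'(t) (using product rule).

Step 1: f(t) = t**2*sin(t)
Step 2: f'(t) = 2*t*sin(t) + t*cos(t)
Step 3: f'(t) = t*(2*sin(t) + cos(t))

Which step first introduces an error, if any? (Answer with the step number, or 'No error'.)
Step 2

Step 2 is incorrect due to a wrong exponent.
The step shows: 2*t*sin(t) + t*cos(t)
The correct value should be: t**2*cos(t) + 2*t*sin(t)

Explanation: The exponent 2 on t was incorrectly written as 1: the term t**2*cos(t) was incorrectly written as t*cos(t)
The later steps are derived from this incorrect expression, so the error originates in Step 2.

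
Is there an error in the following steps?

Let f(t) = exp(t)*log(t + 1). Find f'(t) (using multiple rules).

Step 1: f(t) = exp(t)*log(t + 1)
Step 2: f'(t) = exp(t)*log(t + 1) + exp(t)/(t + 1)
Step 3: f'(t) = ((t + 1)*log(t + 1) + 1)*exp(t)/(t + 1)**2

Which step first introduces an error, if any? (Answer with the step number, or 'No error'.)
Step 3

Step 3 is incorrect due to a wrong exponent.
The step shows: ((t + 1)*log(t + 1) + 1)*exp(t)/(t + 1)**2
The correct value should be: ((t + 1)*log(t + 1) + 1)*exp(t)/(t + 1)

Explanation: The exponent -1 on t + 1 was incorrectly written as -2: the term ((t + 1)*log(t + 1) + 1)*exp(t)/(t + 1) was incorrectly written as ((t + 1)*log(t + 1) + 1)*exp(t)/(t + 1)**2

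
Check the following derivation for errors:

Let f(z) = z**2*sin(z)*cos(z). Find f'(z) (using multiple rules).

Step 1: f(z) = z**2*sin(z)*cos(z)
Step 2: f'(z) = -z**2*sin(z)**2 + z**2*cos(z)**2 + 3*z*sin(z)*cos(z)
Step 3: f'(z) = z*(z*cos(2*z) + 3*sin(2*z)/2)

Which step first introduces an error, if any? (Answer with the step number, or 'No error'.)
Step 2

Step 2 is incorrect due to a wrong coefficient.
The step shows: -z**2*sin(z)**2 + z**2*cos(z)**2 + 3*z*sin(z)*cos(z)
The correct value should be: -z**2*sin(z)**2 + z**2*cos(z)**2 + 2*z*sin(z)*cos(z)

Explanation: The coefficient 2 was incorrectly written as 3: the term 2*z*sin(z)*cos(z) was incorrectly written as 3*z*sin(z)*cos(z)
The later steps are derived from this incorrect expression, so the error originates in Step 2.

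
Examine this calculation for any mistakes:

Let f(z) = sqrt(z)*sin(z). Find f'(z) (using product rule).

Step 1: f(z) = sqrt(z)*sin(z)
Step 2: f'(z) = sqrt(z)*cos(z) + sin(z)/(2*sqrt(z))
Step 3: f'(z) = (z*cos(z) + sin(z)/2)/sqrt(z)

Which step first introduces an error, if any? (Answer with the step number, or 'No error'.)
No error

All steps in this derivation are correct.
The final answer f'(z) = (z*cos(z) + sin(z)/2)/sqrt(z) is valid.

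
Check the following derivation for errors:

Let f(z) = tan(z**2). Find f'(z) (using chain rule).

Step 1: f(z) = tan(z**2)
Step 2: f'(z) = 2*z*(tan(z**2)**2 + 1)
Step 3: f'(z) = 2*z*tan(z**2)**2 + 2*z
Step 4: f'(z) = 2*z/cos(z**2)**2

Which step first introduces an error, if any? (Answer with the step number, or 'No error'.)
No error

All steps in this derivation are correct.
The final answer f'(z) = 2*z/cos(z**2)**2 is valid.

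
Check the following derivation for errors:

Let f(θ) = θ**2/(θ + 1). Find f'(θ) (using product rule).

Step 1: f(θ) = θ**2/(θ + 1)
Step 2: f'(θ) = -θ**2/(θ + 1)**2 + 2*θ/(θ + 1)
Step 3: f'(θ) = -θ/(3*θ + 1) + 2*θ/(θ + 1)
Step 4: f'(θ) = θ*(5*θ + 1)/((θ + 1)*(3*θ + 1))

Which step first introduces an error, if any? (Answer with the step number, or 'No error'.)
Step 3

Step 3 is incorrect due to a wrong exponent.
The step shows: -θ/(3*θ + 1) + 2*θ/(θ + 1)
The correct value should be: -θ**2/(θ**2 + 2*θ + 1) + 2*θ/(θ + 1)

Explanation: The exponent 2 on θ was incorrectly written as 1: the term -θ**2/(θ**2 + 2*θ + 1) was incorrectly written as -θ/(3*θ + 1)
The later steps are derived from this incorrect expression, so the error originates in Step 3.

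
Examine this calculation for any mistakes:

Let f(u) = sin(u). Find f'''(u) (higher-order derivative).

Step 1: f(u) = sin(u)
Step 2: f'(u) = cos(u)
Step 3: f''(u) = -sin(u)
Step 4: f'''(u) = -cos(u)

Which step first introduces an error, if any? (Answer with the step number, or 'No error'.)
No error

All steps in this derivation are correct.
The final answer f'''(u) = -cos(u) is valid.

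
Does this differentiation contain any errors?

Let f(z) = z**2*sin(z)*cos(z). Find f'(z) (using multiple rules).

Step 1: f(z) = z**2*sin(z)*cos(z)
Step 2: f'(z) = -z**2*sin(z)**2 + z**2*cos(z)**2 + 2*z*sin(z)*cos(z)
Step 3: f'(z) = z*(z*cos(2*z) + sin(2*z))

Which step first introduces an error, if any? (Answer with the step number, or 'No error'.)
No error

All steps in this derivation are correct.
The final answer f'(z) = z*(z*cos(2*z) + sin(2*z)) is valid.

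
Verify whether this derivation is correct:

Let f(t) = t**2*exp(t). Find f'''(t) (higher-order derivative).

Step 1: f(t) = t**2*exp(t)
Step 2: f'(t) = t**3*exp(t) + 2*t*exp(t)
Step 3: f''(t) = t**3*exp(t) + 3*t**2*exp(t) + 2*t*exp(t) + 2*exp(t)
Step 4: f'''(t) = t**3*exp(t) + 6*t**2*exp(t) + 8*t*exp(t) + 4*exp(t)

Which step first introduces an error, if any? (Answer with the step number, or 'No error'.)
Step 2

Step 2 is incorrect due to a wrong exponent.
The step shows: t**3*exp(t) + 2*t*exp(t)
The correct value should be: t**2*exp(t) + 2*t*exp(t)

Explanation: The exponent 2 on t was incorrectly written as 3: the term t**2*exp(t) was incorrectly written as t**3*exp(t)
The later steps are derived from this incorrect expression, so the error originates in Step 2.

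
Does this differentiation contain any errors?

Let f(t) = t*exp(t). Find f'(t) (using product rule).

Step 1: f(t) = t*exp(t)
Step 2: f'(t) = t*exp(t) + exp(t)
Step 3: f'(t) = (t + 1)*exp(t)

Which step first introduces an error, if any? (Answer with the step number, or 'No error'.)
No error

All steps in this derivation are correct.
The final answer f'(t) = (t + 1)*exp(t) is valid.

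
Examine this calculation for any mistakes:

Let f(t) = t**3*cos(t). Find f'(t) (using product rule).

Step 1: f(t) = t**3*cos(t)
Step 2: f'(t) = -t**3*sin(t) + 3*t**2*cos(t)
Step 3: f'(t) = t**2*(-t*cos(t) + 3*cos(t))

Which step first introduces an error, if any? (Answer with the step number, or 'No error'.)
Step 3

Step 3 is incorrect due to a wrong trig function.
The step shows: t**2*(-t*cos(t) + 3*cos(t))
The correct value should be: t**2*(-t*sin(t) + 3*cos(t))

Explanation: sin(t) was incorrectly written as cos(t): the term t**2*(-t*sin(t) + 3*cos(t)) was incorrectly written as t**2*(-t*cos(t) + 3*cos(t))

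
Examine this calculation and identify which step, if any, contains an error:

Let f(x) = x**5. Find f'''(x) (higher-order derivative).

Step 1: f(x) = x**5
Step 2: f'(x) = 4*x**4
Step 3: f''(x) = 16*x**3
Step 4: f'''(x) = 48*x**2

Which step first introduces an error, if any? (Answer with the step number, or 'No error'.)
Step 2

Step 2 is incorrect due to a wrong coefficient.
The step shows: 4*x**4
The correct value should be: 5*x**4

Explanation: The coefficient 5 was incorrectly written as 4: the term 5*x**4 was incorrectly written as 4*x**4
The later steps are derived from this incorrect expression, so the error originates in Step 2.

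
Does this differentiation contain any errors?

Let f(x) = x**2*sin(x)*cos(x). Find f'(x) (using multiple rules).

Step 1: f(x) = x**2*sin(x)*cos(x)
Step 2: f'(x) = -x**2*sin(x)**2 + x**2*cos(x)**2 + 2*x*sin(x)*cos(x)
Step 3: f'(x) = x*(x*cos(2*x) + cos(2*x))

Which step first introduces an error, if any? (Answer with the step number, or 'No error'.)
Step 3

Step 3 is incorrect due to a wrong trig function.
The step shows: x*(x*cos(2*x) + cos(2*x))
The correct value should be: x*(x*cos(2*x) + sin(2*x))

Explanation: sin(2*x) was incorrectly written as cos(2*x): the term x*(x*cos(2*x) + sin(2*x)) was incorrectly written as x*(x*cos(2*x) + cos(2*x))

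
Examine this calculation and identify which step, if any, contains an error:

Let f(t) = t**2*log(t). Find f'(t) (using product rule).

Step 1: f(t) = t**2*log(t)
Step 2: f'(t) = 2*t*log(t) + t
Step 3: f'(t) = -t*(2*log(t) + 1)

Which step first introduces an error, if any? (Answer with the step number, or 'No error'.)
Step 3

Step 3 is incorrect due to a sign flip.
The step shows: -t*(2*log(t) + 1)
The correct value should be: t*(2*log(t) + 1)

Explanation: The sign of the whole expression was flipped: the term t*(2*log(t) + 1) was incorrectly written as -t*(2*log(t) + 1)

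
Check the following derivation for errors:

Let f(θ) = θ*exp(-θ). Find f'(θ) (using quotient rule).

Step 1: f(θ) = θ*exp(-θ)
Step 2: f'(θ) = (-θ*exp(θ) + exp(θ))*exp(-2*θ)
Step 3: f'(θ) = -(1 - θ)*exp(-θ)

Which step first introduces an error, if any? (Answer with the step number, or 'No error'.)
Step 3

Step 3 is incorrect due to a sign flip.
The step shows: -(1 - θ)*exp(-θ)
The correct value should be: (1 - θ)*exp(-θ)

Explanation: The sign of the whole expression was flipped: the term (1 - θ)*exp(-θ) was incorrectly written as -(1 - θ)*exp(-θ)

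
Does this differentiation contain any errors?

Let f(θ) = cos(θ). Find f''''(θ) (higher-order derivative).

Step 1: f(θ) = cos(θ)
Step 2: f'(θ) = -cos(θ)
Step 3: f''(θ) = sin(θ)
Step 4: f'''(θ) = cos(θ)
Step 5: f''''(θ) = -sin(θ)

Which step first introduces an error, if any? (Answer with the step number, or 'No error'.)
Step 2

Step 2 is incorrect due to a wrong trig function.
The step shows: -cos(θ)
The correct value should be: -sin(θ)

Explanation: sin(θ) was incorrectly written as cos(θ): the term -sin(θ) was incorrectly written as -cos(θ)
The later steps are derived from this incorrect expression, so the error originates in Step 2.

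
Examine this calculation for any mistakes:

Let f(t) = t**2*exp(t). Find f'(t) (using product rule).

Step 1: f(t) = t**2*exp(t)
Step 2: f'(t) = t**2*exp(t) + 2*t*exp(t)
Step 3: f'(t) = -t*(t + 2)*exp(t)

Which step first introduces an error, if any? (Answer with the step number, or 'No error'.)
Step 3

Step 3 is incorrect due to a sign flip.
The step shows: -t*(t + 2)*exp(t)
The correct value should be: t*(t + 2)*exp(t)

Explanation: The sign of the whole expression was flipped: the term t*(t + 2)*exp(t) was incorrectly written as -t*(t + 2)*exp(t)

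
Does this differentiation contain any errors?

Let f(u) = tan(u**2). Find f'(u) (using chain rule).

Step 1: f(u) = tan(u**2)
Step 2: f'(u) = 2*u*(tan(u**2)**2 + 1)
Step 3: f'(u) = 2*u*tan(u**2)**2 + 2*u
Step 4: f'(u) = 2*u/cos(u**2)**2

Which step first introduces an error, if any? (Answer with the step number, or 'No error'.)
No error

All steps in this derivation are correct.
The final answer f'(u) = 2*u/cos(u**2)**2 is valid.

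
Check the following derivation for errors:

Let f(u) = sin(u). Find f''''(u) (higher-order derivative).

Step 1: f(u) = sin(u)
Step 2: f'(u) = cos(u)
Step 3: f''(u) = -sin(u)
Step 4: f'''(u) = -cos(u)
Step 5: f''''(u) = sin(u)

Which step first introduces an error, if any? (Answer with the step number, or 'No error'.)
No error

All steps in this derivation are correct.
The final answer f''''(u) = sin(u) is valid.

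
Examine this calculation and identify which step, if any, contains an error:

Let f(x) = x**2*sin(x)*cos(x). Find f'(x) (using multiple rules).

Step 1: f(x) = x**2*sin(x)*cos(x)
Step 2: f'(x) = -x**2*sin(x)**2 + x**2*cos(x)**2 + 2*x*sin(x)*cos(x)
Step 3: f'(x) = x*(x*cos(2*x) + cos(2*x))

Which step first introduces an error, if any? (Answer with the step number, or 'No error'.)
Step 3

Step 3 is incorrect due to a wrong trig function.
The step shows: x*(x*cos(2*x) + cos(2*x))
The correct value should be: x*(x*cos(2*x) + sin(2*x))

Explanation: sin(2*x) was incorrectly written as cos(2*x): the term x*(x*cos(2*x) + sin(2*x)) was incorrectly written as x*(x*cos(2*x) + cos(2*x))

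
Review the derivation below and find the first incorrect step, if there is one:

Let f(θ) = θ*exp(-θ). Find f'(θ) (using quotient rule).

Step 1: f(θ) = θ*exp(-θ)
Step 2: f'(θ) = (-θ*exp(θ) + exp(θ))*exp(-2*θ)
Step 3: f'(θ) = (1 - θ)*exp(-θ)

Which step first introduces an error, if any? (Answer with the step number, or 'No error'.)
No error

All steps in this derivation are correct.
The final answer f'(θ) = (1 - θ)*exp(-θ) is valid.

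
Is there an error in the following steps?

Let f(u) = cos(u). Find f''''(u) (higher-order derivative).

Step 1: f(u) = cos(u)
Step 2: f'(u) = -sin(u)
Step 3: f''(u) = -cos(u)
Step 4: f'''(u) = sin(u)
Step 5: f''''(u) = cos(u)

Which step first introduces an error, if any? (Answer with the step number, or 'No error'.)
No error

All steps in this derivation are correct.
The final answer f''''(u) = cos(u) is valid.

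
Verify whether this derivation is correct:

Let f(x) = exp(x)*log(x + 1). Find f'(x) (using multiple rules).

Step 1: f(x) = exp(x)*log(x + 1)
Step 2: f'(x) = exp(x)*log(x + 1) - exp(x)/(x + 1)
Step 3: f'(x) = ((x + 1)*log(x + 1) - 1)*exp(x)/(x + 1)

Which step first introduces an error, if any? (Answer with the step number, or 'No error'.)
Step 2

Step 2 is incorrect due to a sign flip.
The step shows: exp(x)*log(x + 1) - exp(x)/(x + 1)
The correct value should be: exp(x)*log(x + 1) + exp(x)/(x + 1)

Explanation: The sign of one term was flipped: the term exp(x)/(x + 1) was incorrectly written as -exp(x)/(x + 1)
The later steps are derived from this incorrect expression, so the error originates in Step 2.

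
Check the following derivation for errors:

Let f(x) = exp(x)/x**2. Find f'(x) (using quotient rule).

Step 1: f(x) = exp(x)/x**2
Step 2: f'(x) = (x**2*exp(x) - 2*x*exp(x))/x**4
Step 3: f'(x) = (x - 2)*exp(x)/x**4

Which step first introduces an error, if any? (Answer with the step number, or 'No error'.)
Step 3

Step 3 is incorrect due to a wrong exponent.
The step shows: (x - 2)*exp(x)/x**4
The correct value should be: (x - 2)*exp(x)/x**3

Explanation: The exponent -3 on x was incorrectly written as -4: the term (x - 2)*exp(x)/x**3 was incorrectly written as (x - 2)*exp(x)/x**4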